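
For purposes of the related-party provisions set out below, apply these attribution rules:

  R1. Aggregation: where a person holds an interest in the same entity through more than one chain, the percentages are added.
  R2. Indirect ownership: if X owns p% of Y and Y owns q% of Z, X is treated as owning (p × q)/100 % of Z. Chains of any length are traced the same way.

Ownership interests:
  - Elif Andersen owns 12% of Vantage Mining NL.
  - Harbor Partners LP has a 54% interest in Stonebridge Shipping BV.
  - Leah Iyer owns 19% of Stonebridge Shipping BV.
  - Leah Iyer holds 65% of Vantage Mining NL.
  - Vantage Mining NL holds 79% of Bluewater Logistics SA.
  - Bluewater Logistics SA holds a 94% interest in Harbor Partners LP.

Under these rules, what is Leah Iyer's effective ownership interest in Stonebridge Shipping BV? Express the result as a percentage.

45.06526%

Chain via Vantage Mining NL → Bluewater Logistics SA → Harbor Partners LP (R2): 65% × 79% × 94% × 54% = 26.06526% of Stonebridge Shipping BV.
Direct interest in Stonebridge Shipping BV: 19%.
Aggregating (R1): 26.06526% + 19% = 45.06526%.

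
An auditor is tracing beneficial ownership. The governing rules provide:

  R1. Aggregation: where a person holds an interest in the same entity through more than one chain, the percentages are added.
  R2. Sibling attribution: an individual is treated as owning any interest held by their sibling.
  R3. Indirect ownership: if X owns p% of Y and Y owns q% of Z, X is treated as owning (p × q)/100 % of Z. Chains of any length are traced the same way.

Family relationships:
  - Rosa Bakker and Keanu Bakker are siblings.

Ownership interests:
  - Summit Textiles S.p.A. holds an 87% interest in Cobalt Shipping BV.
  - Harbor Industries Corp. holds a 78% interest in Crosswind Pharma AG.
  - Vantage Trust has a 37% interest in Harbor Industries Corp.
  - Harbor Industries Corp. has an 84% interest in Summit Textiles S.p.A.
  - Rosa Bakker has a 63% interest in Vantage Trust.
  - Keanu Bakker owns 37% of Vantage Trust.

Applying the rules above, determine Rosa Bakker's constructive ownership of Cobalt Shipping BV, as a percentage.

By sibling attribution (R2), Rosa Bakker is treated as also owning Keanu Bakker's interest in Vantage Trust, giving 63% + 37% = 100%.
Chain via Vantage Trust → Harbor Industries Corp. → Summit Textiles S.p.A. (R3): 100% × 37% × 84% × 87% = 27.0396% of Cobalt Shipping BV.

27.0396%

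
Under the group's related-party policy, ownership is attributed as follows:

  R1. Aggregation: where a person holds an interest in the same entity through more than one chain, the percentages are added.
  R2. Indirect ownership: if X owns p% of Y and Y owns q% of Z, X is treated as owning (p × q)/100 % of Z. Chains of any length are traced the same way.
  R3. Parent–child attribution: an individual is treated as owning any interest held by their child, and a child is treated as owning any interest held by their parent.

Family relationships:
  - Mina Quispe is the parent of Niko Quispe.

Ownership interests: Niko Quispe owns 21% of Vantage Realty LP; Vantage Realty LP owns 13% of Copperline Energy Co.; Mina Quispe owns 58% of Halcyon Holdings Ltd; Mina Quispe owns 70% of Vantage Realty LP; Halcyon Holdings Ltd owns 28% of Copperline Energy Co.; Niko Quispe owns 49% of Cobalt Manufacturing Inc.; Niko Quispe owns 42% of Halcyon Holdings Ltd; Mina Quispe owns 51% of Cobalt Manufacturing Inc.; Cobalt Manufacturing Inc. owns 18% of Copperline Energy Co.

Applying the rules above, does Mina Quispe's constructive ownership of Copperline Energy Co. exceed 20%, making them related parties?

By parent–child attribution (R3), Mina Quispe is treated as also owning Niko Quispe's interest in Vantage Realty LP, giving 70% + 21% = 91%.
By parent–child attribution (R3), Mina Quispe is treated as also owning Niko Quispe's interest in Cobalt Manufacturing Inc, giving 51% + 49% = 100%.
By parent–child attribution (R3), Mina Quispe is treated as also owning Niko Quispe's interest in Halcyon Holdings Ltd, giving 58% + 42% = 100%.
Chain via Vantage Realty LP (R2): 91% × 13% = 11.83% of Copperline Energy Co.
Chain via Cobalt Manufacturing Inc. (R2): 100% × 18% = 18% of Copperline Energy Co.
Chain via Halcyon Holdings Ltd (R2): 100% × 28% = 28% of Copperline Energy Co.
Aggregating (R1): 11.83% + 18% + 28% = 57.83%.
57.83% exceeds the 20% threshold, so Mina is a related party to Copperline Energy Co.

Yes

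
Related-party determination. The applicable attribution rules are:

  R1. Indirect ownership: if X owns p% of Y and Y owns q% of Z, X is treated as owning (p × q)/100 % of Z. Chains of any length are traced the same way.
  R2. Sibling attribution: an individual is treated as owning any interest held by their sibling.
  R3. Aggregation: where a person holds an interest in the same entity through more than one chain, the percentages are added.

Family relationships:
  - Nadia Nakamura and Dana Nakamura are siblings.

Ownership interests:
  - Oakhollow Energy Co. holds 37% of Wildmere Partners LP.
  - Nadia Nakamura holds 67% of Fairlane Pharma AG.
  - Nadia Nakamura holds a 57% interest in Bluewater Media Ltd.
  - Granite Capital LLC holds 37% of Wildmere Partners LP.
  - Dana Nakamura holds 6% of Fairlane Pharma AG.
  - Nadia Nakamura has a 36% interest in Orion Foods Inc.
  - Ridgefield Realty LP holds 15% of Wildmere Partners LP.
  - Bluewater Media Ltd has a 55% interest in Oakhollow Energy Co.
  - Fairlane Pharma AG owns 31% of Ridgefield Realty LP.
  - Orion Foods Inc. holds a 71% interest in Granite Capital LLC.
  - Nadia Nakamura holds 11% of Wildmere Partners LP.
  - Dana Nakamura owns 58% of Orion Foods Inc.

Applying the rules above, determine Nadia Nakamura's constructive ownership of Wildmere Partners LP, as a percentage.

50.6878%

By sibling attribution (R2), Nadia Nakamura is treated as also owning Dana Nakamura's interest in Orion Foods Inc, giving 36% + 58% = 94%.
By sibling attribution (R2), Nadia Nakamura is treated as also owning Dana Nakamura's interest in Fairlane Pharma AG, giving 67% + 6% = 73%.
Chain via Bluewater Media Ltd → Oakhollow Energy Co. (R1): 57% × 55% × 37% = 11.5995% of Wildmere Partners LP.
Chain via Orion Foods Inc. → Granite Capital LLC (R1): 94% × 71% × 37% = 24.6938% of Wildmere Partners LP.
Chain via Fairlane Pharma AG → Ridgefield Realty LP (R1): 73% × 31% × 15% = 3.3945% of Wildmere Partners LP.
Direct interest in Wildmere Partners LP: 11%.
Aggregating (R3): 11.5995% + 24.6938% + 3.3945% + 11% = 50.6878%.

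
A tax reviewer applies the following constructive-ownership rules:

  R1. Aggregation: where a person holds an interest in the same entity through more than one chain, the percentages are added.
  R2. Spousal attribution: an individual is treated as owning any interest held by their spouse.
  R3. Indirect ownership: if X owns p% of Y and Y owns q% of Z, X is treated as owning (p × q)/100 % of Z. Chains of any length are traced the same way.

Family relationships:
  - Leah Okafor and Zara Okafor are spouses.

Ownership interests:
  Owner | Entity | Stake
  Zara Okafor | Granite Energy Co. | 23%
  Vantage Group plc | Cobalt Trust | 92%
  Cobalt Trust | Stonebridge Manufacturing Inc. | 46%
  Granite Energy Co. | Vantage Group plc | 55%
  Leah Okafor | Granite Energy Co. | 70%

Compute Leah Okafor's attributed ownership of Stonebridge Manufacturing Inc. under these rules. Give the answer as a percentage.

By spousal attribution (R2), Leah Okafor is treated as also owning Zara Okafor's interest in Granite Energy Co, giving 70% + 23% = 93%.
Chain via Granite Energy Co. → Vantage Group plc → Cobalt Trust (R3): 93% × 55% × 92% × 46% = 21.64668% of Stonebridge Manufacturing Inc.

21.64668%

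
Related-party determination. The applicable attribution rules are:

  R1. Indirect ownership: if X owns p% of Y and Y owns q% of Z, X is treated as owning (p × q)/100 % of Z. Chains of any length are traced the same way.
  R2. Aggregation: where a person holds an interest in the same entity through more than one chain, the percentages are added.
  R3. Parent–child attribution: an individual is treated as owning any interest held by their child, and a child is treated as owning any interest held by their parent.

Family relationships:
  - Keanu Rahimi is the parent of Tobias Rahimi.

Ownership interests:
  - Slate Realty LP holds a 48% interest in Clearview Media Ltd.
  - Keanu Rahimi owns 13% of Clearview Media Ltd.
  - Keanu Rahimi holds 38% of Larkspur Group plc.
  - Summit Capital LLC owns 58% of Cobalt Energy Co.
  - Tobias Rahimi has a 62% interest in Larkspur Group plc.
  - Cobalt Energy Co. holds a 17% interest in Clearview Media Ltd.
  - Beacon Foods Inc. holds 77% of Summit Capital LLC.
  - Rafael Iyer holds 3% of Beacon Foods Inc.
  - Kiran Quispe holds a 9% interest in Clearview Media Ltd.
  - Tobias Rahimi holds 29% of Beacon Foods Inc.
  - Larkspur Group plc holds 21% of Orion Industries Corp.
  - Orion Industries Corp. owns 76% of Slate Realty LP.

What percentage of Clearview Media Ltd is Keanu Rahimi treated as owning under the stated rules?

22.862538%

By parent–child attribution (R3), Keanu Rahimi is treated as also owning Tobias Rahimi's interest in Larkspur Group plc, giving 38% + 62% = 100%.
By parent–child attribution (R3), Keanu Rahimi is treated as owning Tobias Rahimi's 29% interest in Beacon Foods Inc.
Chain via Larkspur Group plc → Orion Industries Corp. → Slate Realty LP (R1): 100% × 21% × 76% × 48% = 7.6608% of Clearview Media Ltd.
Direct interest in Clearview Media Ltd: 13%.
Chain via Beacon Foods Inc. → Summit Capital LLC → Cobalt Energy Co. (R1): 29% × 77% × 58% × 17% = 2.201738% of Clearview Media Ltd.
Aggregating (R2): 7.6608% + 13% + 2.201738% = 22.862538%.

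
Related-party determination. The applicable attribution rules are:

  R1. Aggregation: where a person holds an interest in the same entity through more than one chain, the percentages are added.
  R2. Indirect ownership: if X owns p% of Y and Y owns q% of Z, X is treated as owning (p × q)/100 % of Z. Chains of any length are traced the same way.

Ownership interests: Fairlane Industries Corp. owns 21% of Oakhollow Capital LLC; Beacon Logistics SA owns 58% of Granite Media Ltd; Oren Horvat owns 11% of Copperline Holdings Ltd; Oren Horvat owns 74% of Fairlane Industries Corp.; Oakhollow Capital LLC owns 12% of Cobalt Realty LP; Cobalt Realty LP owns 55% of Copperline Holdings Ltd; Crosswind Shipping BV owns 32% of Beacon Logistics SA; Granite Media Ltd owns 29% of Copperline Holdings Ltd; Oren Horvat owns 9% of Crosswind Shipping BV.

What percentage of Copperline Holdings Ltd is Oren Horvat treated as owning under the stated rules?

12.510056%

Chain via Crosswind Shipping BV → Beacon Logistics SA → Granite Media Ltd (R2): 9% × 32% × 58% × 29% = 0.484416% of Copperline Holdings Ltd.
Chain via Fairlane Industries Corp. → Oakhollow Capital LLC → Cobalt Realty LP (R2): 74% × 21% × 12% × 55% = 1.02564% of Copperline Holdings Ltd.
Direct interest in Copperline Holdings Ltd: 11%.
Aggregating (R1): 0.484416% + 1.02564% + 11% = 12.510056%.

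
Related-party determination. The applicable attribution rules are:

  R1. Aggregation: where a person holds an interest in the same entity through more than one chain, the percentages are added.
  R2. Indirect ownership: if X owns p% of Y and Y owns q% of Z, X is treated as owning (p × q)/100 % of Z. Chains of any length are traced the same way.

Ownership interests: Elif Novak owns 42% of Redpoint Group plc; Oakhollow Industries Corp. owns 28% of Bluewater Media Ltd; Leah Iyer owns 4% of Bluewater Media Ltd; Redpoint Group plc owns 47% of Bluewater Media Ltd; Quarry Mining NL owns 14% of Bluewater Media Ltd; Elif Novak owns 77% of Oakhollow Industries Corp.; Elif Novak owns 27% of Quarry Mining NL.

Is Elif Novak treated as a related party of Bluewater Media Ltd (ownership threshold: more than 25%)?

Yes

Chain via Oakhollow Industries Corp. (R2): 77% × 28% = 21.56% of Bluewater Media Ltd.
Chain via Quarry Mining NL (R2): 27% × 14% = 3.78% of Bluewater Media Ltd.
Chain via Redpoint Group plc (R2): 42% × 47% = 19.74% of Bluewater Media Ltd.
Aggregating (R1): 21.56% + 3.78% + 19.74% = 45.08%.
45.08% exceeds the 25% threshold, so Elif is a related party to Bluewater Media Ltd.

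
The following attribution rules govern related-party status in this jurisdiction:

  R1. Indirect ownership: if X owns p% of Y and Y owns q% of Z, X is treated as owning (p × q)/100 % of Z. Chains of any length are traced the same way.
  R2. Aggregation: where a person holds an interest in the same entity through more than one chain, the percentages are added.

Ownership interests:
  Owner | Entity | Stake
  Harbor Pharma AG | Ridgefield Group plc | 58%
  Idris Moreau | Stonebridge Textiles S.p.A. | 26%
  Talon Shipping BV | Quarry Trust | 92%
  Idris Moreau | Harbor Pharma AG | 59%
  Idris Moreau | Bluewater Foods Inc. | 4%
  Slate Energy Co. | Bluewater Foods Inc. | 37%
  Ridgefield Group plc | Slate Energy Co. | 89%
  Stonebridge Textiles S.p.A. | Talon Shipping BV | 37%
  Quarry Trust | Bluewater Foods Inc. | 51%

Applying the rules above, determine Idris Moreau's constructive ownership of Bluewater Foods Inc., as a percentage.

19.78235%

Chain via Harbor Pharma AG → Ridgefield Group plc → Slate Energy Co. (R1): 59% × 58% × 89% × 37% = 11.268646% of Bluewater Foods Inc.
Chain via Stonebridge Textiles S.p.A. → Talon Shipping BV → Quarry Trust (R1): 26% × 37% × 92% × 51% = 4.513704% of Bluewater Foods Inc.
Direct interest in Bluewater Foods Inc: 4%.
Aggregating (R2): 11.268646% + 4.513704% + 4% = 19.78235%.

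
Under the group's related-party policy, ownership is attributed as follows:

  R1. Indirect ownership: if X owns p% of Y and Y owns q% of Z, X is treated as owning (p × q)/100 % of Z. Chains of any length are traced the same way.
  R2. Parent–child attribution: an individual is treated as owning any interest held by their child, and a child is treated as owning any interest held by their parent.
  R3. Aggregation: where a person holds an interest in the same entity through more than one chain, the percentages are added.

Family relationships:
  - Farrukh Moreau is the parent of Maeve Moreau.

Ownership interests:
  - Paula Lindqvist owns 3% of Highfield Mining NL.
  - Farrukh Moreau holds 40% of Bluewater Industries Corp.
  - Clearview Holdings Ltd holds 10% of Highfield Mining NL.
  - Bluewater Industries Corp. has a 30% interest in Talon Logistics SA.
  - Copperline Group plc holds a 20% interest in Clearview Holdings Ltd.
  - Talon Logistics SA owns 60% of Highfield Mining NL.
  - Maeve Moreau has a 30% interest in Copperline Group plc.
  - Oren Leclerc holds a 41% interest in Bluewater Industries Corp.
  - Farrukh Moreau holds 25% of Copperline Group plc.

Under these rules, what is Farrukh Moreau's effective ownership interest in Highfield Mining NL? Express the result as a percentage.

By parent–child attribution (R2), Farrukh Moreau is treated as also owning Maeve Moreau's interest in Copperline Group plc, giving 25% + 30% = 55%.
Chain via Copperline Group plc → Clearview Holdings Ltd (R1): 55% × 20% × 10% = 1.1% of Highfield Mining NL.
Chain via Bluewater Industries Corp. → Talon Logistics SA (R1): 40% × 30% × 60% = 7.2% of Highfield Mining NL.
Aggregating (R3): 1.1% + 7.2% = 8.3%.

8.3%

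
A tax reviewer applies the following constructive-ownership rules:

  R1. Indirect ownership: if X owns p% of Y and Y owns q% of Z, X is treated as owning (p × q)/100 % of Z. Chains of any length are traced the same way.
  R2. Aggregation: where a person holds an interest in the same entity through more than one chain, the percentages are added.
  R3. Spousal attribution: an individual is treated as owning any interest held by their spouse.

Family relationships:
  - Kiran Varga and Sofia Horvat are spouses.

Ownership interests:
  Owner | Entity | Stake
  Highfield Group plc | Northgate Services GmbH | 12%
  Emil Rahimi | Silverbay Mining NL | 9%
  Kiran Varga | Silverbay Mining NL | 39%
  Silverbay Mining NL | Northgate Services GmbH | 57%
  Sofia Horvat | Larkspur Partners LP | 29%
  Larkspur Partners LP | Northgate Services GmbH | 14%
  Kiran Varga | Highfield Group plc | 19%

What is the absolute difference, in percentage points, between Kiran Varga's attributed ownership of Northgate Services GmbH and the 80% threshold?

By spousal attribution (R3), Kiran Varga is treated as owning Sofia Horvat's 29% interest in Larkspur Partners LP.
Chain via Silverbay Mining NL (R1): 39% × 57% = 22.23% of Northgate Services GmbH.
Chain via Highfield Group plc (R1): 19% × 12% = 2.28% of Northgate Services GmbH.
Chain via Larkspur Partners LP (R1): 29% × 14% = 4.06% of Northgate Services GmbH.
Aggregating (R2): 22.23% + 2.28% + 4.06% = 28.57%.
28.57% falls short of the 80% threshold by 51.43 percentage points.

51.43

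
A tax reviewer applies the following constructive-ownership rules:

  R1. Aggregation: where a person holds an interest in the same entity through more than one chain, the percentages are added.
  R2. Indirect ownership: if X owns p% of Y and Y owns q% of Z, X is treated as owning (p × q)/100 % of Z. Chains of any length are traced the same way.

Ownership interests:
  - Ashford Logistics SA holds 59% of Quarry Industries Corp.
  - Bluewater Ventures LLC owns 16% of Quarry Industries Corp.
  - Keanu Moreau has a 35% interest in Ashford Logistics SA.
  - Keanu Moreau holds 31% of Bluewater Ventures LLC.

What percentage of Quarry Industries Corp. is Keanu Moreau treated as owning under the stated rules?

25.61%

Chain via Ashford Logistics SA (R2): 35% × 59% = 20.65% of Quarry Industries Corp.
Chain via Bluewater Ventures LLC (R2): 31% × 16% = 4.96% of Quarry Industries Corp.
Aggregating (R1): 20.65% + 4.96% = 25.61%.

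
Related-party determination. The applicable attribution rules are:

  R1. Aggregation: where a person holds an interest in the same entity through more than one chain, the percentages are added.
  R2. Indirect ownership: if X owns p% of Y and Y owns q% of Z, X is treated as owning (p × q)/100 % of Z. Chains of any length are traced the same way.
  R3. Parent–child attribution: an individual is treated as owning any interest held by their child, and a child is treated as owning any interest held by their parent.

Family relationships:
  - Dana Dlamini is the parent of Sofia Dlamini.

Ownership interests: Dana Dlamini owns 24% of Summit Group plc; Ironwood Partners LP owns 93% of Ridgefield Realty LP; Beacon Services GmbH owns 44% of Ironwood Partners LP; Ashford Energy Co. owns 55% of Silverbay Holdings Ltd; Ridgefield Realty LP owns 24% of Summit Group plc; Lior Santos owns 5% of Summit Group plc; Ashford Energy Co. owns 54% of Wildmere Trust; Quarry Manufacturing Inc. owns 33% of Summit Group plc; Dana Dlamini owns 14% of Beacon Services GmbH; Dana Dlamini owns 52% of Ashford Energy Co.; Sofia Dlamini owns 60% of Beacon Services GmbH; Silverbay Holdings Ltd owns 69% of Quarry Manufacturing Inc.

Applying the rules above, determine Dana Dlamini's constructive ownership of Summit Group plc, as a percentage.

37.779612%

By parent–child attribution (R3), Dana Dlamini is treated as also owning Sofia Dlamini's interest in Beacon Services GmbH, giving 14% + 60% = 74%.
Chain via Ashford Energy Co. → Silverbay Holdings Ltd → Quarry Manufacturing Inc. (R2): 52% × 55% × 69% × 33% = 6.51222% of Summit Group plc.
Chain via Beacon Services GmbH → Ironwood Partners LP → Ridgefield Realty LP (R2): 74% × 44% × 93% × 24% = 7.267392% of Summit Group plc.
Direct interest in Summit Group plc: 24%.
Aggregating (R1): 6.51222% + 7.267392% + 24% = 37.779612%.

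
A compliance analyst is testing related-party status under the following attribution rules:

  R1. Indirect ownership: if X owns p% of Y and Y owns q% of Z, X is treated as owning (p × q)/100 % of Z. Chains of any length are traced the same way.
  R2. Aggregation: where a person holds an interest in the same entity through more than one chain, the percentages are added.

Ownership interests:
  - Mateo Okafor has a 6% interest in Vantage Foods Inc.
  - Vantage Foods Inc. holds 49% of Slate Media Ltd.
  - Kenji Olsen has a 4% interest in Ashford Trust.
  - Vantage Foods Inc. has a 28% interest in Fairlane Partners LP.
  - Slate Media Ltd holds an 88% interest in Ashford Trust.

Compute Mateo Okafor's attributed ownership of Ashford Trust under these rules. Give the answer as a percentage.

2.5872%

Chain via Vantage Foods Inc. → Slate Media Ltd (R1): 6% × 49% × 88% = 2.5872% of Ashford Trust.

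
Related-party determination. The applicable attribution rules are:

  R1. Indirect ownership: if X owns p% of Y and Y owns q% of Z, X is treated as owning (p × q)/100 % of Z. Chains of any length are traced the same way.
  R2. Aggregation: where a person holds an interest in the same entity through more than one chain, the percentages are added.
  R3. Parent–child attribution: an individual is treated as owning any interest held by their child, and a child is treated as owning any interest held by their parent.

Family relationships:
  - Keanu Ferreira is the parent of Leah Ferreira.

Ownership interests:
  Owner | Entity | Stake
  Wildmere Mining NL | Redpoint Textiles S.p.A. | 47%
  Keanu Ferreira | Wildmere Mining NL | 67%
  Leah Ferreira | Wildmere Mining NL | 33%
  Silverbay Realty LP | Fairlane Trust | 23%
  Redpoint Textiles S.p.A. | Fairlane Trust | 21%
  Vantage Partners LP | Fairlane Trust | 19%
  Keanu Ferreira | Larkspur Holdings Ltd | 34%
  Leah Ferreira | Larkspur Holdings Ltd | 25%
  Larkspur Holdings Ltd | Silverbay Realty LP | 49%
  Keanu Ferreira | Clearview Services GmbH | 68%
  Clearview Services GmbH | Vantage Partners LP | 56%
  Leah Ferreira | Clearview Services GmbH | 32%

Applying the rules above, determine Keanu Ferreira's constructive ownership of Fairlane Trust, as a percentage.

27.1593%

By parent–child attribution (R3), Keanu Ferreira is treated as also owning Leah Ferreira's interest in Wildmere Mining NL, giving 67% + 33% = 100%.
By parent–child attribution (R3), Keanu Ferreira is treated as also owning Leah Ferreira's interest in Clearview Services GmbH, giving 68% + 32% = 100%.
By parent–child attribution (R3), Keanu Ferreira is treated as also owning Leah Ferreira's interest in Larkspur Holdings Ltd, giving 34% + 25% = 59%.
Chain via Wildmere Mining NL → Redpoint Textiles S.p.A. (R1): 100% × 47% × 21% = 9.87% of Fairlane Trust.
Chain via Clearview Services GmbH → Vantage Partners LP (R1): 100% × 56% × 19% = 10.64% of Fairlane Trust.
Chain via Larkspur Holdings Ltd → Silverbay Realty LP (R1): 59% × 49% × 23% = 6.6493% of Fairlane Trust.
Aggregating (R2): 9.87% + 10.64% + 6.6493% = 27.1593%.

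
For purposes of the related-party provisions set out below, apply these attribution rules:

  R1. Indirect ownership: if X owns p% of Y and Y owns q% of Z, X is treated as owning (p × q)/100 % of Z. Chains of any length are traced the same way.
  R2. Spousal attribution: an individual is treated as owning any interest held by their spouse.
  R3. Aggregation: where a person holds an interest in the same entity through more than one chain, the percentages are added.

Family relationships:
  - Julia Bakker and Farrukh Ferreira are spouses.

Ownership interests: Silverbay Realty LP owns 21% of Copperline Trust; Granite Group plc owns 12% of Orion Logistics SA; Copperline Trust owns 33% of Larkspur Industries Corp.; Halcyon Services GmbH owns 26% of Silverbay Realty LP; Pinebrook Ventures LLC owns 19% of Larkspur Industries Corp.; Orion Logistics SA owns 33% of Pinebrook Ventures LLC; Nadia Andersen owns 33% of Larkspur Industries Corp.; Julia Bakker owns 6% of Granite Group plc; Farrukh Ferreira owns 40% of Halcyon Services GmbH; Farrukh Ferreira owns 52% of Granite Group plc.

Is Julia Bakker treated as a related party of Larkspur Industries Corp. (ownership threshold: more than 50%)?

By spousal attribution (R2), Julia Bakker is treated as also owning Farrukh Ferreira's interest in Granite Group plc, giving 6% + 52% = 58%.
By spousal attribution (R2), Julia Bakker is treated as owning Farrukh Ferreira's 40% interest in Halcyon Services GmbH.
Chain via Granite Group plc → Orion Logistics SA → Pinebrook Ventures LLC (R1): 58% × 12% × 33% × 19% = 0.436392% of Larkspur Industries Corp.
Chain via Halcyon Services GmbH → Silverbay Realty LP → Copperline Trust (R1): 40% × 26% × 21% × 33% = 0.72072% of Larkspur Industries Corp.
Aggregating (R3): 0.436392% + 0.72072% = 1.157112%.
1.157112% does not exceed the 50% threshold, so Julia is not a related party to Larkspur Industries Corp.

No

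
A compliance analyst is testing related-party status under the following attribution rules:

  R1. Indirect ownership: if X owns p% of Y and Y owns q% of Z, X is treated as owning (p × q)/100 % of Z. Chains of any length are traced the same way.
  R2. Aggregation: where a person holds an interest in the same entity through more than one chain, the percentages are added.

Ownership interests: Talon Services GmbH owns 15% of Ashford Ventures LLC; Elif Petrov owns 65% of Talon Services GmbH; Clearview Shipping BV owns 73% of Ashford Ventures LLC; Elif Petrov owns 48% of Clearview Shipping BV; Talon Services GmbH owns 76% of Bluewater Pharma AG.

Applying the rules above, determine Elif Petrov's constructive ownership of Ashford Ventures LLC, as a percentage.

Chain via Clearview Shipping BV (R1): 48% × 73% = 35.04% of Ashford Ventures LLC.
Chain via Talon Services GmbH (R1): 65% × 15% = 9.75% of Ashford Ventures LLC.
Aggregating (R2): 35.04% + 9.75% = 44.79%.

44.79%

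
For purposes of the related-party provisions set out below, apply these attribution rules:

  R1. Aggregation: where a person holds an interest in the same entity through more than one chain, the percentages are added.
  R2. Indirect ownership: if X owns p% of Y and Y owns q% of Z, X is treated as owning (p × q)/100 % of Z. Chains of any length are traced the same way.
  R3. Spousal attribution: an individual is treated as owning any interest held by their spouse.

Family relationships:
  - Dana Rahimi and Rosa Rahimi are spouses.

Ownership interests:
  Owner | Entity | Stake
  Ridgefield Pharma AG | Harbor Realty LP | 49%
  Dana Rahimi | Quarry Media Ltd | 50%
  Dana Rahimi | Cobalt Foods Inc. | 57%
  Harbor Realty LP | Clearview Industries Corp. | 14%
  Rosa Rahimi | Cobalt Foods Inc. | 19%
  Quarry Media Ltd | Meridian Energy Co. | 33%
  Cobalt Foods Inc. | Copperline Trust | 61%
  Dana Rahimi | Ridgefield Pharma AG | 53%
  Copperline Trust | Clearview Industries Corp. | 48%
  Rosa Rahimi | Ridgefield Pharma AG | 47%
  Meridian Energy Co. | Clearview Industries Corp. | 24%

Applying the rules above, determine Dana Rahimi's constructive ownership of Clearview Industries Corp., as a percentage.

By spousal attribution (R3), Dana Rahimi is treated as also owning Rosa Rahimi's interest in Cobalt Foods Inc, giving 57% + 19% = 76%.
By spousal attribution (R3), Dana Rahimi is treated as also owning Rosa Rahimi's interest in Ridgefield Pharma AG, giving 53% + 47% = 100%.
Chain via Cobalt Foods Inc. → Copperline Trust (R2): 76% × 61% × 48% = 22.2528% of Clearview Industries Corp.
Chain via Quarry Media Ltd → Meridian Energy Co. (R2): 50% × 33% × 24% = 3.96% of Clearview Industries Corp.
Chain via Ridgefield Pharma AG → Harbor Realty LP (R2): 100% × 49% × 14% = 6.86% of Clearview Industries Corp.
Aggregating (R1): 22.2528% + 3.96% + 6.86% = 33.0728%.

33.0728%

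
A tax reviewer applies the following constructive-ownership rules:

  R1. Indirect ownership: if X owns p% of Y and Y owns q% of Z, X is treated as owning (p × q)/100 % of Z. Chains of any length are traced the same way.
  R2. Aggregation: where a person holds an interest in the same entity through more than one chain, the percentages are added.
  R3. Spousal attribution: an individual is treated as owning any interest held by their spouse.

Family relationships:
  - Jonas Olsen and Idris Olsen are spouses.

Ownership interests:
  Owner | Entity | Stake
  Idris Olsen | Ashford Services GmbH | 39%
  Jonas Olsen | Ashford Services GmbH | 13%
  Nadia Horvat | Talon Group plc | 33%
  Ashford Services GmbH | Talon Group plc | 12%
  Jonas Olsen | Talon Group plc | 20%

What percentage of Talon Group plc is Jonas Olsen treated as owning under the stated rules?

By spousal attribution (R3), Jonas Olsen is treated as also owning Idris Olsen's interest in Ashford Services GmbH, giving 13% + 39% = 52%.
Chain via Ashford Services GmbH (R1): 52% × 12% = 6.24% of Talon Group plc.
Direct interest in Talon Group plc: 20%.
Aggregating (R2): 6.24% + 20% = 26.24%.

26.24%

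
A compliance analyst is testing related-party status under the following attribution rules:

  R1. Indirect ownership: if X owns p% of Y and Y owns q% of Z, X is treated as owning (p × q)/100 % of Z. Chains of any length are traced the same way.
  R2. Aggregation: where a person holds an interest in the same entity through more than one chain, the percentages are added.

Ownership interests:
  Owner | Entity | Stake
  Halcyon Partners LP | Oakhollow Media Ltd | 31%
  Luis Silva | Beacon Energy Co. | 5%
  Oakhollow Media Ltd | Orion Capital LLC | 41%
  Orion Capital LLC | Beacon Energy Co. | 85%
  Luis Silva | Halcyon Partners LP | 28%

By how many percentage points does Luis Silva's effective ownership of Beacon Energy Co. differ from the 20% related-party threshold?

Chain via Halcyon Partners LP → Oakhollow Media Ltd → Orion Capital LLC (R1): 28% × 31% × 41% × 85% = 3.02498% of Beacon Energy Co.
Direct interest in Beacon Energy Co: 5%.
Aggregating (R2): 3.02498% + 5% = 8.02498%.
8.02498% falls short of the 20% threshold by 11.97502 percentage points.

11.97502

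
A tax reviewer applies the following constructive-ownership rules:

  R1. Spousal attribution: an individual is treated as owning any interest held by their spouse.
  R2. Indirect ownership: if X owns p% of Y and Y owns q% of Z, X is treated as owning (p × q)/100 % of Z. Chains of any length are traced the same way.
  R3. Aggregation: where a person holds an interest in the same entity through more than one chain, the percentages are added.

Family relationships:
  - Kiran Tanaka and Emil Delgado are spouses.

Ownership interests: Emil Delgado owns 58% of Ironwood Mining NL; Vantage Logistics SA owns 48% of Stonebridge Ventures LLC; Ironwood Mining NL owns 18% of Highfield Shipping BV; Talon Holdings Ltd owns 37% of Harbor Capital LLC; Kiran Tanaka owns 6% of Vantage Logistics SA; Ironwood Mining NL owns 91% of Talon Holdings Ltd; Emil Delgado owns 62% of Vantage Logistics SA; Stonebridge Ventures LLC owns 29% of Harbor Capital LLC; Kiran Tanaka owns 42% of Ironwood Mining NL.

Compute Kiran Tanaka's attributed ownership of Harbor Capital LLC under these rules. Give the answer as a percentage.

43.1356%

By spousal attribution (R1), Kiran Tanaka is treated as also owning Emil Delgado's interest in Ironwood Mining NL, giving 42% + 58% = 100%.
By spousal attribution (R1), Kiran Tanaka is treated as also owning Emil Delgado's interest in Vantage Logistics SA, giving 6% + 62% = 68%.
Chain via Ironwood Mining NL → Talon Holdings Ltd (R2): 100% × 91% × 37% = 33.67% of Harbor Capital LLC.
Chain via Vantage Logistics SA → Stonebridge Ventures LLC (R2): 68% × 48% × 29% = 9.4656% of Harbor Capital LLC.
Aggregating (R3): 33.67% + 9.4656% = 43.1356%.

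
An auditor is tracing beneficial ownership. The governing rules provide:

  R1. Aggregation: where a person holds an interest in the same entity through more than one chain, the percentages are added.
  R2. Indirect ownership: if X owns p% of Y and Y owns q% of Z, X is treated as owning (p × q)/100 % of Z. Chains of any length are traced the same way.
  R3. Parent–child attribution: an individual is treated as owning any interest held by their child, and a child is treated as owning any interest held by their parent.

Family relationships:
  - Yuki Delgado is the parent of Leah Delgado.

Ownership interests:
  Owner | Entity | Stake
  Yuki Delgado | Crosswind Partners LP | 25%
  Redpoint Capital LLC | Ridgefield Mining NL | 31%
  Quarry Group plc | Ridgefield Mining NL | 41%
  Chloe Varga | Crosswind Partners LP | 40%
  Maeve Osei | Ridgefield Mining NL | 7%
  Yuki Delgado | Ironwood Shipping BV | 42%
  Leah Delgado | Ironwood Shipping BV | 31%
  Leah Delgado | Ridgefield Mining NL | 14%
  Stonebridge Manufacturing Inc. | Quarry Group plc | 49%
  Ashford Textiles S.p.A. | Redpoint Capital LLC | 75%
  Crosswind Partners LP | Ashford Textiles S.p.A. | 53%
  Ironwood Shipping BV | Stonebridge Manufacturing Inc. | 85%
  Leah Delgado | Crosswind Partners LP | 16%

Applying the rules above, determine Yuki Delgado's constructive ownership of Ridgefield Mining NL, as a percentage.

By parent–child attribution (R3), Yuki Delgado is treated as also owning Leah Delgado's interest in Ironwood Shipping BV, giving 42% + 31% = 73%.
By parent–child attribution (R3), Yuki Delgado is treated as also owning Leah Delgado's interest in Crosswind Partners LP, giving 25% + 16% = 41%.
By parent–child attribution (R3), Yuki Delgado is treated as owning Leah Delgado's 14% interest in Ridgefield Mining NL.
Chain via Ironwood Shipping BV → Stonebridge Manufacturing Inc. → Quarry Group plc (R2): 73% × 85% × 49% × 41% = 12.465845% of Ridgefield Mining NL.
Chain via Crosswind Partners LP → Ashford Textiles S.p.A. → Redpoint Capital LLC (R2): 41% × 53% × 75% × 31% = 5.052225% of Ridgefield Mining NL.
Direct interest in Ridgefield Mining NL: 14%.
Aggregating (R1): 12.465845% + 5.052225% + 14% = 31.51807%.

31.51807%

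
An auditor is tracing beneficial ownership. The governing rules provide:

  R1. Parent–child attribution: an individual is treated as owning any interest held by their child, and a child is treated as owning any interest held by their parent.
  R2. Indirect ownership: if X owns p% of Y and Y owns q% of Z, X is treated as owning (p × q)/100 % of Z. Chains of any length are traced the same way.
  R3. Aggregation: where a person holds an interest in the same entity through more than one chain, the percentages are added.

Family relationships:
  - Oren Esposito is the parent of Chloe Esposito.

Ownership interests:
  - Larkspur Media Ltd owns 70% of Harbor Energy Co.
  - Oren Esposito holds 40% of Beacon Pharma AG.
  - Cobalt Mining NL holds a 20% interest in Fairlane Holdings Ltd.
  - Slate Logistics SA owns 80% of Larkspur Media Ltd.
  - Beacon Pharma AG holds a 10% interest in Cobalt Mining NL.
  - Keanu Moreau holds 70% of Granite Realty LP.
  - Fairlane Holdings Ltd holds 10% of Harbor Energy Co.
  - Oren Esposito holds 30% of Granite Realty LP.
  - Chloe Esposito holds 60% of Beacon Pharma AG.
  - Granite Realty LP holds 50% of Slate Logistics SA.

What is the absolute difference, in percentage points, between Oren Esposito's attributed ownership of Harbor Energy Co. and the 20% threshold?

11.4

By parent–child attribution (R1), Oren Esposito is treated as also owning Chloe Esposito's interest in Beacon Pharma AG, giving 40% + 60% = 100%.
Chain via Beacon Pharma AG → Cobalt Mining NL → Fairlane Holdings Ltd (R2): 100% × 10% × 20% × 10% = 0.2% of Harbor Energy Co.
Chain via Granite Realty LP → Slate Logistics SA → Larkspur Media Ltd (R2): 30% × 50% × 80% × 70% = 8.4% of Harbor Energy Co.
Aggregating (R3): 0.2% + 8.4% = 8.6%.
8.6% falls short of the 20% threshold by 11.4 percentage points.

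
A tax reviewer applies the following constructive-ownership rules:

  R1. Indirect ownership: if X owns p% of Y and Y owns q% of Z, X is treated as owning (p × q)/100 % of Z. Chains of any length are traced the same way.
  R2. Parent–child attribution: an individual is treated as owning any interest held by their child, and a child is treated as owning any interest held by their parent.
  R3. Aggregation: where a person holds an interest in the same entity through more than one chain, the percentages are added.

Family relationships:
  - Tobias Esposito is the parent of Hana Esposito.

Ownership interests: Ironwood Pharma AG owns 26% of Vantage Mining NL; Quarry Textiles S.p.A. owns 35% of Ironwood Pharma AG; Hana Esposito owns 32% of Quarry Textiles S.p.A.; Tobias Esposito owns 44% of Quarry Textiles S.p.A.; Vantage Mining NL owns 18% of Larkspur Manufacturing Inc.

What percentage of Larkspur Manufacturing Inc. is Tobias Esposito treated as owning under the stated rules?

By parent–child attribution (R2), Tobias Esposito is treated as also owning Hana Esposito's interest in Quarry Textiles S.p.A, giving 44% + 32% = 76%.
Chain via Quarry Textiles S.p.A. → Ironwood Pharma AG → Vantage Mining NL (R1): 76% × 35% × 26% × 18% = 1.24488% of Larkspur Manufacturing Inc.

1.24488%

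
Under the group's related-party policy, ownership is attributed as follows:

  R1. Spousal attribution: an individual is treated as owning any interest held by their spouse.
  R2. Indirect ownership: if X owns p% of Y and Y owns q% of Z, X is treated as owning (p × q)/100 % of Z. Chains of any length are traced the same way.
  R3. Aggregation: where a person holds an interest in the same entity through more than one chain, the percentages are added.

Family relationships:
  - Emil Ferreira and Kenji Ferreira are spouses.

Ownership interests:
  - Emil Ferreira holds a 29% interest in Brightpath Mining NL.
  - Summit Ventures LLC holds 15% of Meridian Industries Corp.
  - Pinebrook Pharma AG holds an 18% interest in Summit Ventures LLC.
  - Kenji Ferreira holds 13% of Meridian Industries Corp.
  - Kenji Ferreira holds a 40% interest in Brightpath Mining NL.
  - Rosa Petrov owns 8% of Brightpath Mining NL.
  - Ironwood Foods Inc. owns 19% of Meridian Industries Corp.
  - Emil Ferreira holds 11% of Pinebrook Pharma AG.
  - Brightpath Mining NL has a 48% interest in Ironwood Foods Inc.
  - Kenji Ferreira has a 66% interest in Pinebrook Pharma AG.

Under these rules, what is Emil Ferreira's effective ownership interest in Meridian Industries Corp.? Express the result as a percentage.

21.3718%

By spousal attribution (R1), Emil Ferreira is treated as also owning Kenji Ferreira's interest in Brightpath Mining NL, giving 29% + 40% = 69%.
By spousal attribution (R1), Emil Ferreira is treated as also owning Kenji Ferreira's interest in Pinebrook Pharma AG, giving 11% + 66% = 77%.
By spousal attribution (R1), Emil Ferreira is treated as owning Kenji Ferreira's 13% interest in Meridian Industries Corp.
Chain via Brightpath Mining NL → Ironwood Foods Inc. (R2): 69% × 48% × 19% = 6.2928% of Meridian Industries Corp.
Chain via Pinebrook Pharma AG → Summit Ventures LLC (R2): 77% × 18% × 15% = 2.079% of Meridian Industries Corp.
Direct interest in Meridian Industries Corp: 13%.
Aggregating (R3): 6.2928% + 2.079% + 13% = 21.3718%.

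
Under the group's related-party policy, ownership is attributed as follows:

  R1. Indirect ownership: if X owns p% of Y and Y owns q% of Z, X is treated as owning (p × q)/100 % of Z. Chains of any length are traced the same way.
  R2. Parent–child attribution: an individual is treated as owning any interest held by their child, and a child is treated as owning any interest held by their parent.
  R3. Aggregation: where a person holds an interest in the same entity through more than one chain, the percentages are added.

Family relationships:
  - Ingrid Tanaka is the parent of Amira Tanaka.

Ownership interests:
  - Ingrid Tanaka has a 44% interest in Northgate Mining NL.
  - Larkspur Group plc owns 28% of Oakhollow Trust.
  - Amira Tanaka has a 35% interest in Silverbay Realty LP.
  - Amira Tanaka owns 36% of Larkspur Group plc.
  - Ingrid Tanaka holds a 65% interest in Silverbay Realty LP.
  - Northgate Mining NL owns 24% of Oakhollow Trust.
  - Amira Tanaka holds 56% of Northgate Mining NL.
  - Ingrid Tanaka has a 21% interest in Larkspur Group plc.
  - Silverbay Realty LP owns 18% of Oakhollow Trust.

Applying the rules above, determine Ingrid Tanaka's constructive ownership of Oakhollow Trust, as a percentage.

57.96%

By parent–child attribution (R2), Ingrid Tanaka is treated as also owning Amira Tanaka's interest in Northgate Mining NL, giving 44% + 56% = 100%.
By parent–child attribution (R2), Ingrid Tanaka is treated as also owning Amira Tanaka's interest in Silverbay Realty LP, giving 65% + 35% = 100%.
By parent–child attribution (R2), Ingrid Tanaka is treated as also owning Amira Tanaka's interest in Larkspur Group plc, giving 21% + 36% = 57%.
Chain via Northgate Mining NL (R1): 100% × 24% = 24% of Oakhollow Trust.
Chain via Silverbay Realty LP (R1): 100% × 18% = 18% of Oakhollow Trust.
Chain via Larkspur Group plc (R1): 57% × 28% = 15.96% of Oakhollow Trust.
Aggregating (R3): 24% + 18% + 15.96% = 57.96%.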